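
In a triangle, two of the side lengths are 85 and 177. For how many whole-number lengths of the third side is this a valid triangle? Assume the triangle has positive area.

The triangle inequality gives |85 − 177| < c < 85 + 177, i.e. 92 < c < 262.
So c can be any integer from 93 to 261: 169 values.

169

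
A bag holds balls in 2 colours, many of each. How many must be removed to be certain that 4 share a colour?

In the worst case you draw 3 of each of the 2 colours: 2 × 3 = 6.
One more forces 4 of some colour, so 6 + 1 = 7.

7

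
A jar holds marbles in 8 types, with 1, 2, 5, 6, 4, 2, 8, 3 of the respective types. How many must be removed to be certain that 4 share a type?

In the worst case you take as many as possible of each type without reaching 4: 1 + 2 + 3 + 3 + 3 + 2 + 3 + 3 = 20.
The next one must give 4 of some type, so 20 + 1 = 21.

21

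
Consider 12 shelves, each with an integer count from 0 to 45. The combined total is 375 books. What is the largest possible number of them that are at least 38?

9

Suppose k of them are at least 38. Those contribute at least 38 each and the other 12 − k at least 0 each.
So the total is at least 38k + 0(12 − k) = 0 + 38k. This must be ≤ 375, giving k ≤ 9.
k = 9 is achieved by 9 values at 38 and 3 at 0, total 342; add 33 to one value (staying below 38) to reach 375.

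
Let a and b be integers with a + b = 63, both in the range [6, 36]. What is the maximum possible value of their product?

ab = a(63 − a) is maximized when a is as near 63/2 as the bounds allow.
Taking a = 31 and b = 32 (both in [6, 36]) gives ab = 992.

992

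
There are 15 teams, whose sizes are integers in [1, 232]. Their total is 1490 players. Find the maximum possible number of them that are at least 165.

8

If k of the values are ≥ 165, the total is ≥ 165k + 1(15 − k).
Setting 165k + 1(15 − k) ≤ 1490 gives 164k ≤ 1475, so k ≤ 8.
k = 8 is achieved by 8 values at 165 and 7 at 1, total 1327; add 163 to one value (staying below 165) to reach 1490.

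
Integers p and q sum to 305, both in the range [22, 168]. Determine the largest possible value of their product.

23256

With p + q fixed, pq peaks when the two are closest together.
Taking p = 152 and q = 153 (both in [22, 168]) gives pq = 23256.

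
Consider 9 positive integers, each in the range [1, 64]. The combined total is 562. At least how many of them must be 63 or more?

2

Suppose at most 9 − j of them reach 63; then j values are ≤ 62 and the rest ≤ 64.
The total is then ≤ 62·j + 64·(9 − j) = 576 − 2j. For this to be ≥ 562 we need j ≤ 7, so at least 9 − 7 = 2 must reach 63.
Exactly 2 works: 2 values at 64 and 7 at 62 total 562.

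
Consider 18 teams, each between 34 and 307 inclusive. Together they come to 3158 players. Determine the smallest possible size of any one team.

Minimizing one value means maximizing the remaining 17.
The other 17 can take up 17 × 307 = 5219 ≥ 3158 − 34, so one team can sit at its floor of 34.
Achievable: one at 34 and the other 17 totalling 3124, which fits since 17 × 34 ≤ 3124 ≤ 17 × 307.

34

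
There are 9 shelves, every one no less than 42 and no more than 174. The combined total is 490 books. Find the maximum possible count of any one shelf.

154

Maximizing one value means minimizing the remaining 8.
The other 8 contribute at least 8 × 42 = 336, leaving at most 490 − 336 = 154.
Since 154 ≤ 174, this is achievable: one at 154 and 8 at 42.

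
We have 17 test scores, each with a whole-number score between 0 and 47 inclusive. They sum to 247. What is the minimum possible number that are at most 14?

Let j be the number exceeding 14. Then the total is ≥ 15·j + 0·(17 − j) = 0 + 15j.
So 15j ≤ 247 and j ≤ 16; hence at least 17 − 16 = 1 are ≤ 14.
Exactly 1 works: 1 value at 0 and 16 at 15 total 240; raise one of the low values by 7 (still ≤ 14) to hit 247.

1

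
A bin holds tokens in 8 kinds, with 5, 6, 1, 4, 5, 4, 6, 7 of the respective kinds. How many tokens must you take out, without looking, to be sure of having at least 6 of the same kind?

In the worst case you take as many as possible of each kind without reaching 6: 5 + 5 + 1 + 4 + 5 + 4 + 5 + 5 = 34.
The next one must give 6 of some kind, so 34 + 1 = 35.

35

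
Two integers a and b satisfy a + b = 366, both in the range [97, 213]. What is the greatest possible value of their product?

For a fixed sum, the product ab is largest when a and b are as close as possible.
Taking a = 183 and b = 183 (both in [97, 213]) gives ab = 33489.

33489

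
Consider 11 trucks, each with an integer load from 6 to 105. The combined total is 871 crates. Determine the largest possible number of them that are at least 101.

With k values at 101 or above and the rest at least 6, the sum is at least 66 + 95k.
Since the sum is 871, we need 95k ≤ 805, i.e. k ≤ 8.
k = 8 is achieved by 8 values at 101 and 3 at 6, total 826; add 45 to one value (staying below 101) to reach 871.

8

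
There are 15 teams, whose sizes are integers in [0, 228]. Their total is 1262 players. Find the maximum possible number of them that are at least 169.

7

With k values at 169 or above and the rest at least 0, the sum is at least 0 + 169k.
Since the sum is 1262, we need 169k ≤ 1262, i.e. k ≤ 7.
k = 7 is achieved by 7 values at 169 and 8 at 0, total 1183; add 79 to one value (staying below 169) to reach 1262.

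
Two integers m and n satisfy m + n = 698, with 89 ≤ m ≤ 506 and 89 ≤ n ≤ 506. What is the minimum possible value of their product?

97152

For a fixed sum, mn is smallest when m and n are as far apart as possible.
At the endpoint m = 192, n = 698 − 192 = 506, so mn = 192 × 506 = 97152.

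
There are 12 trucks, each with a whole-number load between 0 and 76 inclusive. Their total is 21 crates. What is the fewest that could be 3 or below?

7

If only k of them are at most 3, the other 12 − k are at least 4, so the total is at least (12 − k)·4 + k·0.
This is ≤ 21, so (12 − k)·4 + 0k ≤ 21, which gives k ≥ 7.
Exactly 7 works: 7 values at 0 and 5 at 4 total 20; raise one of the low values by 1 (still ≤ 3) to hit 21.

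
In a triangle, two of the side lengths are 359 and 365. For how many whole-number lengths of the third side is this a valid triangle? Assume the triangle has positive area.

717

The triangle inequality gives |359 − 365| < c < 359 + 365, i.e. 6 < c < 724.
So c can be any integer from 7 to 723: 717 values.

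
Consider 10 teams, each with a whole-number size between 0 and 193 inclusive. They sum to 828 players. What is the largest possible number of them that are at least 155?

Suppose k of them are at least 155. Those contribute at least 155 each and the other 10 − k at least 0 each.
So the total is at least 155k + 0(10 − k) = 0 + 155k. This must be ≤ 828, giving k ≤ 5.
k = 5 is achieved by 5 values at 155 and 5 at 0, total 775; add 53 to one value (staying below 155) to reach 828.

5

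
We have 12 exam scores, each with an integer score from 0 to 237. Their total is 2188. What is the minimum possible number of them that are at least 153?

If only k of them are at least 153, the other 12 − k are at most 152, so the total is at most k·237 + (12 − k)·152.
This must reach 2188, so k·237 + (12 − k)·152 ≥ 2188, giving k ≥ 5.
Exactly 5 works: 5 values at 237 and 7 at 152 total 2249; lower one of the high values by 61 (still ≥ 153) to hit 2188.

5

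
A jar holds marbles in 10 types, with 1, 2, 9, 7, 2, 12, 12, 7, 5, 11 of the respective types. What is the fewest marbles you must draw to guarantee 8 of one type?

53

In the worst case you take as many as possible of each type without reaching 8: 1 + 2 + 7 + 7 + 2 + 7 + 7 + 7 + 5 + 7 = 52.
The next one must give 8 of some type, so 52 + 1 = 53.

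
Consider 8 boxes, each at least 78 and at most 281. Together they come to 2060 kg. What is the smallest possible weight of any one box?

93

Minimizing one value means maximizing the remaining 7.
The other 7 contribute at most 7 × 281 = 1967, leaving at least 2060 − 1967 = 93.
Since 93 ≥ 78, this is achievable: one at 93 and 7 at 281.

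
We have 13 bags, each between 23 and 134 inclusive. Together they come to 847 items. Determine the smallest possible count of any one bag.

To make one bag as small as possible, make the other 12 as large as possible.
The other 12 can take up 12 × 134 = 1608 ≥ 847 − 23, so one bag can sit at its floor of 23.
Achievable: one at 23 and the other 12 totalling 824, which fits since 12 × 23 ≤ 824 ≤ 12 × 134.

23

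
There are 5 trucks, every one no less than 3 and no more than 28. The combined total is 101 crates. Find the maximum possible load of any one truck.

28

To make one truck as large as possible, make the other 4 as small as possible.
The other 4 contribute at least 4 × 3 = 12, leaving at most 101 − 12 = 89.
But each truck is capped at 28, so the maximum is 28.
Achievable: one at 28 and the other 4 totalling 73, which fits since 4 × 3 ≤ 73 ≤ 4 × 28.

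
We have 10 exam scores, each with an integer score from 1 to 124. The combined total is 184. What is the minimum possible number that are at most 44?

7

Let j be the number exceeding 44. Then the total is ≥ 45·j + 1·(10 − j) = 10 + 44j.
So 44j ≤ 174 and j ≤ 3; hence at least 10 − 3 = 7 are ≤ 44.
Exactly 7 works: 7 values at 1 and 3 at 45 total 142; raise one of the low values by 42 (still ≤ 44) to hit 184.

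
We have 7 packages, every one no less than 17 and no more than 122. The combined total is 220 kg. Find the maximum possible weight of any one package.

118

To make one package as large as possible, make the other 6 as small as possible.
The other 6 contribute at least 6 × 17 = 102, leaving at most 220 − 102 = 118.
Since 118 ≤ 122, this is achievable: one at 118 and 6 at 17.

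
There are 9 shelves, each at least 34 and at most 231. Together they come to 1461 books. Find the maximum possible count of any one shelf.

231

To make one shelf as large as possible, make the other 8 as small as possible.
The other 8 contribute at least 8 × 34 = 272, leaving at most 1461 − 272 = 1189.
But each shelf is capped at 231, so the maximum is 231.
Achievable: one at 231 and the other 8 totalling 1230, which fits since 8 × 34 ≤ 1230 ≤ 8 × 231.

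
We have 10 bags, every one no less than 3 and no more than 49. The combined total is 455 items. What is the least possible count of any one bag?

14

Minimizing one value means maximizing the remaining 9.
The other 9 contribute at most 9 × 49 = 441, leaving at least 455 − 441 = 14.
Since 14 ≥ 3, this is achievable: one at 14 and 9 at 49.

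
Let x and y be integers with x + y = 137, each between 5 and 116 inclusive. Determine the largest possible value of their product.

xy = x(137 − x) is maximized when x is as near 137/2 as the bounds allow.
Taking x = 68 and y = 69 (both in [5, 116]) gives xy = 4692.

4692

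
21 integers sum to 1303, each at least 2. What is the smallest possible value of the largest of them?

63

Some value must be at least ⌈1303/21⌉ = 63, since 21 × 62 = 1302 < 1303.
Equality holds with 1 value of 63 and 20 values of 62.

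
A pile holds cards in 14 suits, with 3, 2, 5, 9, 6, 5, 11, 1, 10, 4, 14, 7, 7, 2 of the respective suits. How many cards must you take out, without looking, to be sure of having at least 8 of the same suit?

71

In the worst case you take as many as possible of each suit without reaching 8: 3 + 2 + 5 + 7 + 6 + 5 + 7 + 1 + 7 + 4 + 7 + 7 + 7 + 2 = 70.
The next one must give 8 of some suit, so 70 + 1 = 71.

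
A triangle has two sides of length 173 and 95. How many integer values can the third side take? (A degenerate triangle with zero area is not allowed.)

The triangle inequality gives |173 − 95| < c < 173 + 95, i.e. 78 < c < 268.
So c can be any integer from 79 to 267: 189 values.

189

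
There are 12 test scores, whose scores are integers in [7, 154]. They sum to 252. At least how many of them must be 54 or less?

9

Let j be the number exceeding 54. Then the total is ≥ 55·j + 7·(12 − j) = 84 + 48j.
So 48j ≤ 168 and j ≤ 3; hence at least 12 − 3 = 9 are ≤ 54.
Exactly 9 works: 9 values at 7 and 3 at 55 total 228; raise one of the low values by 24 (still ≤ 54) to hit 252.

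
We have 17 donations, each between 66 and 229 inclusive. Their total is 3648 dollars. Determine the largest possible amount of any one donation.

Maximizing one value means minimizing the remaining 16.
The other 16 contribute at least 16 × 66 = 1056, leaving at most 3648 − 1056 = 2592.
But each donation is capped at 229, so the maximum is 229.
Achievable: one at 229 and the other 16 totalling 3419, which fits since 16 × 66 ≤ 3419 ≤ 16 × 229.

229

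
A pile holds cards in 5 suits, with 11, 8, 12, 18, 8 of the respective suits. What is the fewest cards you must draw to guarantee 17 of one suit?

In the worst case you take as many as possible of each suit without reaching 17: 11 + 8 + 12 + 16 + 8 = 55.
The next one must give 17 of some suit, so 55 + 1 = 56.

56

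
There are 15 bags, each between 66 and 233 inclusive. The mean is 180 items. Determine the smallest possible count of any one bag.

To make one bag as small as possible, make the other 14 as large as possible.
The total is 15 × 180 = 2700.
The other 14 can take up 14 × 233 = 3262 ≥ 2700 − 66, so one bag can sit at its floor of 66.
Achievable: one at 66 and the other 14 totalling 2634, which fits since 14 × 66 ≤ 2634 ≤ 14 × 233.

66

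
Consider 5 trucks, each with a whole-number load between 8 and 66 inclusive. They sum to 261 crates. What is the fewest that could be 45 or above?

2

Each value short of 45 is at most 44, costing at least 66 − 44 = 22 against the maximum total of 330.
We can afford to lose at most 330 − 261 = 69, so at most ⌊69/22⌋ = 3 fall short, and at least 2 are ≥ 45.
Exactly 2 works: 2 values at 66 and 3 at 44 total 264; lower one of the high values by 3 (still ≥ 45) to hit 261.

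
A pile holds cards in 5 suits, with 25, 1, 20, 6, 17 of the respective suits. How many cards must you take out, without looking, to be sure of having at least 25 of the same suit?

In the worst case you take as many as possible of each suit without reaching 25: 24 + 1 + 20 + 6 + 17 = 68.
The next one must give 25 of some suit, so 68 + 1 = 69.

69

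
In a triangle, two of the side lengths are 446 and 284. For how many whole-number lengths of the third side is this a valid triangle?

The triangle inequality gives |446 − 284| < c < 446 + 284, i.e. 162 < c < 730.
So c can be any integer from 163 to 729: 567 values.

567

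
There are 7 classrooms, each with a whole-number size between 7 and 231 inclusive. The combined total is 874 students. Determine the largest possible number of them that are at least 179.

4

With k values at 179 or above and the rest at least 7, the sum is at least 49 + 172k.
Since the sum is 874, we need 172k ≤ 825, i.e. k ≤ 4.
k = 4 is achieved by 4 values at 179 and 3 at 7, total 737; add 137 to one value (staying below 179) to reach 874.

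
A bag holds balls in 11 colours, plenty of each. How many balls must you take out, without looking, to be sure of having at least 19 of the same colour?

199

You could draw 18 of every colour without reaching 19 of any — 198 in all.
One more forces 19 of some colour, so 198 + 1 = 199.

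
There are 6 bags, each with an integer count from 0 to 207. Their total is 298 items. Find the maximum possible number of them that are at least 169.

1

With k values at 169 or above and the rest at least 0, the sum is at least 0 + 169k.
Since the sum is 298, we need 169k ≤ 298, i.e. k ≤ 1.
k = 1 is achieved by 1 value at 169 and 5 at 0, total 169; add 129 to one value (staying below 169) to reach 298.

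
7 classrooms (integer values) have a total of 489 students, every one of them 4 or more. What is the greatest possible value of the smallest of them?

69

The 7 values sum to 489, so their minimum is at most ⌊489/7⌋ = 69.
Taking 1 copy of 69 and 6 copies of 70 gives exactly 489, so 69 is attained.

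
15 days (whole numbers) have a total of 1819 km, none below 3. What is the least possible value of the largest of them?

122

If every one of the 15 were at most 121, the total would be at most 15 × 121 = 1815 < 1819.
Achievable: 4 of them at 122 and 11 at 121 total 1819.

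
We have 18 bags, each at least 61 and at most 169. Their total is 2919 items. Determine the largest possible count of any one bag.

169

To make one bag as large as possible, make the other 17 as small as possible.
The other 17 contribute at least 17 × 61 = 1037, leaving at most 2919 − 1037 = 1882.
But each bag is capped at 169, so the maximum is 169.
Achievable: one at 169 and the other 17 totalling 2750, which fits since 17 × 61 ≤ 2750 ≤ 17 × 169.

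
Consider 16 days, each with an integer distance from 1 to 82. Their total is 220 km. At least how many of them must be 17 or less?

If only k of them are at most 17, the other 16 − k are at least 18, so the total is at least (16 − k)·18 + k·1.
This is ≤ 220, so (16 − k)·18 + 1k ≤ 220, which gives k ≥ 4.
Exactly 4 works: 4 values at 1 and 12 at 18 total 220.

4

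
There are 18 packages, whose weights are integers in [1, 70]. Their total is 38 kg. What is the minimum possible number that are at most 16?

Let j be the number exceeding 16. Then the total is ≥ 17·j + 1·(18 − j) = 18 + 16j.
So 16j ≤ 20 and j ≤ 1; hence at least 18 − 1 = 17 are ≤ 16.
Exactly 17 works: 17 values at 1 and 1 at 17 total 34; raise one of the low values by 4 (still ≤ 16) to hit 38.

17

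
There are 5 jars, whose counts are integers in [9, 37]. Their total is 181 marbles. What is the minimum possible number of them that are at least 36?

If only k of them are at least 36, the other 5 − k are at most 35, so the total is at most k·37 + (5 − k)·35.
This must reach 181, so k·37 + (5 − k)·35 ≥ 181, giving k ≥ 3.
Exactly 3 works: 3 values at 37 and 2 at 35 total 181.

3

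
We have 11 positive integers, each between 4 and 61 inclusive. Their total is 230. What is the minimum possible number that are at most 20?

1

If only k of them are at most 20, the other 11 − k are at least 21, so the total is at least (11 − k)·21 + k·4.
This is ≤ 230, so (11 − k)·21 + 4k ≤ 230, which gives k ≥ 1.
Exactly 1 works: 1 value at 4 and 10 at 21 total 214; raise one of the low values by 16 (still ≤ 20) to hit 230.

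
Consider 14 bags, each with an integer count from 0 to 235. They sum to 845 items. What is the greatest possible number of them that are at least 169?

5

Suppose k of them are at least 169. Those contribute at least 169 each and the other 14 − k at least 0 each.
So the total is at least 169k + 0(14 − k) = 0 + 169k. This must be ≤ 845, giving k ≤ 5.
k = 5 is achieved by 5 values at 169 and 9 at 0, total 845.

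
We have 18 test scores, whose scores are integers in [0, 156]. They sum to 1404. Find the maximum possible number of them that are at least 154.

9

With k values at 154 or above and the rest at least 0, the sum is at least 0 + 154k.
Since the sum is 1404, we need 154k ≤ 1404, i.e. k ≤ 9.
k = 9 is achieved by 9 values at 154 and 9 at 0, total 1386; add 18 to one value (staying below 154) to reach 1404.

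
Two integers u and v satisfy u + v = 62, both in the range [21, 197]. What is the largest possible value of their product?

For a fixed sum, the product uv is largest when u and v are as close as possible.
Taking u = 31 and v = 31 (both in [21, 197]) gives uv = 961.

961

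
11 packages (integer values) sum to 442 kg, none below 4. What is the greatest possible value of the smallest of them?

The 11 values sum to 442, so their minimum is at most ⌊442/11⌋ = 40.
Taking 9 copies of 40 and 2 copies of 41 gives exactly 442, so 40 is attained.

40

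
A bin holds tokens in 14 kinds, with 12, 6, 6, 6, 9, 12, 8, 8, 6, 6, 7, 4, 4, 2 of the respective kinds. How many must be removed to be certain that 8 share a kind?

In the worst case you take as many as possible of each kind without reaching 8: 7 + 6 + 6 + 6 + 7 + 7 + 7 + 7 + 6 + 6 + 7 + 4 + 4 + 2 = 82.
The next one must give 8 of some kind, so 82 + 1 = 83.

83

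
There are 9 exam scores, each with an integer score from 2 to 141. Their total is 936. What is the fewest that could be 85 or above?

Suppose at most 9 − j of them reach 85; then j values are ≤ 84 and the rest ≤ 141.
The total is then ≤ 84·j + 141·(9 − j) = 1269 − 57j. For this to be ≥ 936 we need j ≤ 5, so at least 9 − 5 = 4 must reach 85.
Exactly 4 works: 4 values at 141 and 5 at 84 total 984; lower one of the high values by 48 (still ≥ 85) to hit 936.

4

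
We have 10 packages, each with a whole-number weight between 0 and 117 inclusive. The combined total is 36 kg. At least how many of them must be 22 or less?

If only k of them are at most 22, the other 10 − k are at least 23, so the total is at least (10 − k)·23 + k·0.
This is ≤ 36, so (10 − k)·23 + 0k ≤ 36, which gives k ≥ 9.
Exactly 9 works: 9 values at 0 and 1 at 23 total 23; raise one of the low values by 13 (still ≤ 22) to hit 36.

9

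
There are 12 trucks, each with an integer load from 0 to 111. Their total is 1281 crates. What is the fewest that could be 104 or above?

Suppose at most 12 − j of them reach 104; then j values are ≤ 103 and the rest ≤ 111.
The total is then ≤ 103·j + 111·(12 − j) = 1332 − 8j. For this to be ≥ 1281 we need j ≤ 6, so at least 12 − 6 = 6 must reach 104.
Exactly 6 works: 6 values at 111 and 6 at 103 total 1284; lower one of the high values by 3 (still ≥ 104) to hit 1281.

6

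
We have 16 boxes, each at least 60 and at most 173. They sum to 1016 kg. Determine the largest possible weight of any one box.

116

To make one box as large as possible, make the other 15 as small as possible.
The other 15 contribute at least 15 × 60 = 900, leaving at most 1016 − 900 = 116.
Since 116 ≤ 173, this is achievable: one at 116 and 15 at 60.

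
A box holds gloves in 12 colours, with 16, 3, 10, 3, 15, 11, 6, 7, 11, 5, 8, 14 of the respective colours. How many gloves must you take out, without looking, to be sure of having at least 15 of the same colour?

In the worst case you take as many as possible of each colour without reaching 15: 14 + 3 + 10 + 3 + 14 + 11 + 6 + 7 + 11 + 5 + 8 + 14 = 106.
The next one must give 15 of some colour, so 106 + 1 = 107.

107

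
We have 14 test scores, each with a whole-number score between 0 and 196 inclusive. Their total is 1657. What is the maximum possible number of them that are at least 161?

10

Suppose k of them are at least 161. Those contribute at least 161 each and the other 14 − k at least 0 each.
So the total is at least 161k + 0(14 − k) = 0 + 161k. This must be ≤ 1657, giving k ≤ 10.
k = 10 is achieved by 10 values at 161 and 4 at 0, total 1610; add 47 to one value (staying below 161) to reach 1657.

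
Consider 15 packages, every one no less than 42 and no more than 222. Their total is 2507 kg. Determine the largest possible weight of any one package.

222

To make one package as large as possible, make the other 14 as small as possible.
The other 14 contribute at least 14 × 42 = 588, leaving at most 2507 − 588 = 1919.
But each package is capped at 222, so the maximum is 222.
Achievable: one at 222 and the other 14 totalling 2285, which fits since 14 × 42 ≤ 2285 ≤ 14 × 222.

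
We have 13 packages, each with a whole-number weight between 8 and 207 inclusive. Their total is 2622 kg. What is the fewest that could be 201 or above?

4

Suppose at most 13 − j of them reach 201; then j values are ≤ 200 and the rest ≤ 207.
The total is then ≤ 200·j + 207·(13 − j) = 2691 − 7j. For this to be ≥ 2622 we need j ≤ 9, so at least 13 − 9 = 4 must reach 201.
Exactly 4 works: 4 values at 207 and 9 at 200 total 2628; lower one of the high values by 6 (still ≥ 201) to hit 2622.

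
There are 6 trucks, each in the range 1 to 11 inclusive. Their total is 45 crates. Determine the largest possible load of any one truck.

11

Maximizing one value means minimizing the remaining 5.
The other 5 contribute at least 5 × 1 = 5, leaving at most 45 − 5 = 40.
But each truck is capped at 11, so the maximum is 11.
Achievable: one at 11 and the other 5 totalling 34, which fits since 5 × 1 ≤ 34 ≤ 5 × 11.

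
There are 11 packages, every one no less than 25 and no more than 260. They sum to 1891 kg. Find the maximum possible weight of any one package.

260

Maximizing one value means minimizing the remaining 10.
The other 10 contribute at least 10 × 25 = 250, leaving at most 1891 − 250 = 1641.
But each package is capped at 260, so the maximum is 260.
Achievable: one at 260 and the other 10 totalling 1631, which fits since 10 × 25 ≤ 1631 ≤ 10 × 260.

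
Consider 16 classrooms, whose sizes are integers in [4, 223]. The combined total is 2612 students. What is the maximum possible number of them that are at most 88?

Each value at 88 or below falls at least 223 − 88 = 135 short of the ceiling 223.
The ceiling total is 16 × 223 = 3568, and we need 2612, so at most ⌊(3568 − 2612)/135⌋ = 7 can be that low.
k = 7 is achieved by 7 values at 88 and 9 at 223, total 2623; lower one of the 223's by 11 (still > 88) to reach 2612.

7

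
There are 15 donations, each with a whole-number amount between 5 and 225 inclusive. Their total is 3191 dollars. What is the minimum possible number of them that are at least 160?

If only k of them are at least 160, the other 15 − k are at most 159, so the total is at most k·225 + (15 − k)·159.
This must reach 3191, so k·225 + (15 − k)·159 ≥ 3191, giving k ≥ 13.
Exactly 13 works: 13 values at 225 and 2 at 159 total 3243; lower one of the high values by 52 (still ≥ 160) to hit 3191.

13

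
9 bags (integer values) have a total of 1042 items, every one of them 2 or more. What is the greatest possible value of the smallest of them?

The average is 1042/9 < 116, so some value is ≤ 115.
Taking 2 copies of 115 and 7 copies of 116 gives exactly 1042, so 115 is attained.

115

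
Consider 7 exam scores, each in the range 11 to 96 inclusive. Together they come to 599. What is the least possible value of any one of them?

To make one score as small as possible, make the other 6 as large as possible.
The other 6 contribute at most 6 × 96 = 576, leaving at least 599 − 576 = 23.
Since 23 ≥ 11, this is achievable: one at 23 and 6 at 96.

23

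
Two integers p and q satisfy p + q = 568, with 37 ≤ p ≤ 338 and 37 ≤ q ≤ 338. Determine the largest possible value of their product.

80656

With p + q fixed, pq peaks when the two are closest together.
Taking p = 284 and q = 284 (both in [37, 338]) gives pq = 80656.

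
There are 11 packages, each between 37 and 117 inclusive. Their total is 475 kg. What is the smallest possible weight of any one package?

37

Minimizing one value means maximizing the remaining 10.
The other 10 can take up 10 × 117 = 1170 ≥ 475 − 37, so one package can sit at its floor of 37.
Achievable: one at 37 and the other 10 totalling 438, which fits since 10 × 37 ≤ 438 ≤ 10 × 117.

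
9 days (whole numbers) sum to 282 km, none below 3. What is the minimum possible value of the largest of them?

32

Some value must be at least ⌈282/9⌉ = 32, since 9 × 31 = 279 < 282.
Equality holds with 3 values of 32 and 6 values of 31.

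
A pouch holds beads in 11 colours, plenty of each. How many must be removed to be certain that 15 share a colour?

155

In the worst case you draw 14 of each of the 11 colours: 11 × 14 = 154.
One more forces 15 of some colour, so 154 + 1 = 155.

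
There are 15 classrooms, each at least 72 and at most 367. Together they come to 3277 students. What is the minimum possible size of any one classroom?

To make one classroom as small as possible, make the other 14 as large as possible.
The other 14 can take up 14 × 367 = 5138 ≥ 3277 − 72, so one classroom can sit at its floor of 72.
Achievable: one at 72 and the other 14 totalling 3205, which fits since 14 × 72 ≤ 3205 ≤ 14 × 367.

72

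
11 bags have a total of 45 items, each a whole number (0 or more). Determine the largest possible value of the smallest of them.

4

If every one of the 11 were at least 5, the total would be at least 11 × 5 = 55 > 45.
Equality holds with 10 values of 4 and 1 value of 5.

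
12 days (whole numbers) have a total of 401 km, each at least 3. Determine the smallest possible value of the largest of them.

The 12 values sum to 401, so their maximum is at least ⌈401/12⌉ = 34.
Achievable: 5 of them at 34 and 7 at 33 total 401.

34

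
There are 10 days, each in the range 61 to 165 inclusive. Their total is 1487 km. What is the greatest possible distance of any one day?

165

To make one day as large as possible, make the other 9 as small as possible.
The other 9 contribute at least 9 × 61 = 549, leaving at most 1487 − 549 = 938.
But each day is capped at 165, so the maximum is 165.
Achievable: one at 165 and the other 9 totalling 1322, which fits since 9 × 61 ≤ 1322 ≤ 9 × 165.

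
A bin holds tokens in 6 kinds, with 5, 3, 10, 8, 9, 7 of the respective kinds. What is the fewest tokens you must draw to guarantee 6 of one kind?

29

In the worst case you take as many as possible of each kind without reaching 6: 5 + 3 + 5 + 5 + 5 + 5 = 28.
The next one must give 6 of some kind, so 28 + 1 = 29.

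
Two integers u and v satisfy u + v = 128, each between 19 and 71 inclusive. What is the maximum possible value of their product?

4096

For a fixed sum, the product uv is largest when u and v are as close as possible.
Taking u = 64 and v = 64 (both in [19, 71]) gives uv = 4096.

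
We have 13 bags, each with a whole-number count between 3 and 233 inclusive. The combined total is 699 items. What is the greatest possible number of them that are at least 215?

With k values at 215 or above and the rest at least 3, the sum is at least 39 + 212k.
Since the sum is 699, we need 212k ≤ 660, i.e. k ≤ 3.
k = 3 is achieved by 3 values at 215 and 10 at 3, total 675; add 24 to one value (staying below 215) to reach 699.

3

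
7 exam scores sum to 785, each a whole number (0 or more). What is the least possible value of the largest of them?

113

The average is 785/7 > 112, so not all 7 can be 112 or less; the largest is ≥ 113.
Taking 6 copies of 112 and 1 copy of 113 gives exactly 785, so 113 is attained.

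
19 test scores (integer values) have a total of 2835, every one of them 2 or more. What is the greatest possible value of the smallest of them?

149

The 19 values sum to 2835, so their minimum is at most ⌊2835/19⌋ = 149.
Achievable: 15 of them at 149 and 4 at 150 total 2835.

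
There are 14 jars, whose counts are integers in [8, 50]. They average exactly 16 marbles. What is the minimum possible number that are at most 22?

The total is 14 × 16 = 224.
Each value above 22 is at least 23, contributing at least 23 − 8 = 15 above the floor 8.
The sum exceeds the floor total 112 by 112, so at most ⌊112/15⌋ = 7 exceed 22, and at least 7 are ≤ 22.
Exactly 7 works: 7 values at 8 and 7 at 23 total 217; raise one of the low values by 7 (still ≤ 22) to hit 224.

7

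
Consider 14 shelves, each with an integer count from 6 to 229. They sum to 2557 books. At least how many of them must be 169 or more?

4

Suppose at most 14 − j of them reach 169; then j values are ≤ 168 and the rest ≤ 229.
The total is then ≤ 168·j + 229·(14 − j) = 3206 − 61j. For this to be ≥ 2557 we need j ≤ 10, so at least 14 − 10 = 4 must reach 169.
Exactly 4 works: 4 values at 229 and 10 at 168 total 2596; lower one of the high values by 39 (still ≥ 169) to hit 2557.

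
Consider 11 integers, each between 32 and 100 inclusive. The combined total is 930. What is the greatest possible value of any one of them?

To make one integer as large as possible, make the other 10 as small as possible.
The other 10 contribute at least 10 × 32 = 320, leaving at most 930 − 320 = 610.
But each integer is capped at 100, so the maximum is 100.
Achievable: one at 100 and the other 10 totalling 830, which fits since 10 × 32 ≤ 830 ≤ 10 × 100.

100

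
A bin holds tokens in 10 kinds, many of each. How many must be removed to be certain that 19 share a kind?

181

You could draw 18 of every kind without reaching 19 of any — 180 in all.
One more forces 19 of some kind, so 180 + 1 = 181.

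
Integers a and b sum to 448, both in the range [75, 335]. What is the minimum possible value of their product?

37855

Since a + b is fixed, pushing one of them to its bound minimizes the product.
The extreme feasible split is a = 113, b = 335, giving ab = 37855.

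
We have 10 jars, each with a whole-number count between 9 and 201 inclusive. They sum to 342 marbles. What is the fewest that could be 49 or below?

If only k of them are at most 49, the other 10 − k are at least 50, so the total is at least (10 − k)·50 + k·9.
This is ≤ 342, so (10 − k)·50 + 9k ≤ 342, which gives k ≥ 4.
Exactly 4 works: 4 values at 9 and 6 at 50 total 336; raise one of the low values by 6 (still ≤ 49) to hit 342.

4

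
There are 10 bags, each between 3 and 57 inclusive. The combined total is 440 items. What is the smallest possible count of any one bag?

3

Minimizing one value means maximizing the remaining 9.
The other 9 can take up 9 × 57 = 513 ≥ 440 − 3, so one bag can sit at its floor of 3.
Achievable: one at 3 and the other 9 totalling 437, which fits since 9 × 3 ≤ 437 ≤ 9 × 57.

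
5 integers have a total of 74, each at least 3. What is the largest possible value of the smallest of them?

The average is 74/5 < 15, so some value is ≤ 14.
Achievable: 1 of them at 14 and 4 at 15 total 74.

14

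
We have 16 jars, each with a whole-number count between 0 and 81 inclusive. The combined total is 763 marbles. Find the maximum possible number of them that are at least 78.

If k of the values are ≥ 78, the total is ≥ 78k + 0(16 − k).
Setting 78k + 0(16 − k) ≤ 763 gives 78k ≤ 763, so k ≤ 9.
k = 9 is achieved by 9 values at 78 and 7 at 0, total 702; add 61 to one value (staying below 78) to reach 763.

9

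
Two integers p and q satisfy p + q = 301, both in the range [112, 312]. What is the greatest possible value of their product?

pq = p(301 − p) is maximized when p is as near 301/2 as the bounds allow.
Taking p = 150 and q = 151 (both in [112, 312]) gives pq = 22650.

22650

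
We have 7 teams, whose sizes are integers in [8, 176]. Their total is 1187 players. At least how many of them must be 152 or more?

Each value short of 152 is at most 151, costing at least 176 − 151 = 25 against the maximum total of 1232.
We can afford to lose at most 1232 − 1187 = 45, so at most ⌊45/25⌋ = 1 fall short, and at least 6 are ≥ 152.
Exactly 6 works: 6 values at 176 and 1 at 151 total 1207; lower one of the high values by 20 (still ≥ 152) to hit 1187.

6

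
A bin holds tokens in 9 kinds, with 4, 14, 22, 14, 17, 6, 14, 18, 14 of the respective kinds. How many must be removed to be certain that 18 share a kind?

118

In the worst case you take as many as possible of each kind without reaching 18: 4 + 14 + 17 + 14 + 17 + 6 + 14 + 17 + 14 = 117.
The next one must give 18 of some kind, so 117 + 1 = 118.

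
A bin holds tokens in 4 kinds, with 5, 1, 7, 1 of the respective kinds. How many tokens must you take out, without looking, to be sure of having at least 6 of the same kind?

In the worst case you take as many as possible of each kind without reaching 6: 5 + 1 + 5 + 1 = 12.
The next one must give 6 of some kind, so 12 + 1 = 13.

13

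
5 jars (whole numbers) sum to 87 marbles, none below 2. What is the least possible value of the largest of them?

18

If every one of the 5 were at most 17, the total would be at most 5 × 17 = 85 < 87.
Equality holds with 2 values of 18 and 3 values of 17.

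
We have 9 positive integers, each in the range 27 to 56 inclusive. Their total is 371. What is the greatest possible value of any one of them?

56

Maximizing one value means minimizing the remaining 8.
The other 8 contribute at least 8 × 27 = 216, leaving at most 371 − 216 = 155.
But each integer is capped at 56, so the maximum is 56.
Achievable: one at 56 and the other 8 totalling 315, which fits since 8 × 27 ≤ 315 ≤ 8 × 56.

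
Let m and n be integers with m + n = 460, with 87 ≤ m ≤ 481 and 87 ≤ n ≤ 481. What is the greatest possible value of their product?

52900

mn = m(460 − m) is maximized when m is as near 460/2 as the bounds allow.
Taking m = 230 and n = 230 (both in [87, 481]) gives mn = 52900.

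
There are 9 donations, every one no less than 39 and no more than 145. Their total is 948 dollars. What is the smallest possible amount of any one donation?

To make one donation as small as possible, make the other 8 as large as possible.
The other 8 can take up 8 × 145 = 1160 ≥ 948 − 39, so one donation can sit at its floor of 39.
Achievable: one at 39 and the other 8 totalling 909, which fits since 8 × 39 ≤ 909 ≤ 8 × 145.

39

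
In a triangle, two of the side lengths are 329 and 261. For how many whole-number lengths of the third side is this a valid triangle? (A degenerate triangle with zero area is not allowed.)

The triangle inequality gives |329 − 261| < c < 329 + 261, i.e. 68 < c < 590.
So c can be any integer from 69 to 589: 521 values.

521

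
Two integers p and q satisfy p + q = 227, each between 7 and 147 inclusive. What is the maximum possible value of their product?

12882

For a fixed sum, the product pq is largest when p and q are as close as possible.
Taking p = 113 and q = 114 (both in [7, 147]) gives pq = 12882.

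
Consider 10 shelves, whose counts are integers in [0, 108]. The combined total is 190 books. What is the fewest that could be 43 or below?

Each value above 43 is at least 44, contributing at least 44 − 0 = 44 above the floor 0.
The sum exceeds the floor total 0 by 190, so at most ⌊190/44⌋ = 4 exceed 43, and at least 6 are ≤ 43.
Exactly 6 works: 6 values at 0 and 4 at 44 total 176; raise one of the low values by 14 (still ≤ 43) to hit 190.

6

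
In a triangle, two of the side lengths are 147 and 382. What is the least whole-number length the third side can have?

The third side must exceed |147 − 382| = 235.
The smallest integer above 235 is 236.

236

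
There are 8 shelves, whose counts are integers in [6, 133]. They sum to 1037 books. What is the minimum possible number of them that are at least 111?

7

Each value short of 111 is at most 110, costing at least 133 − 110 = 23 against the maximum total of 1064.
We can afford to lose at most 1064 − 1037 = 27, so at most ⌊27/23⌋ = 1 fall short, and at least 7 are ≥ 111.
Exactly 7 works: 7 values at 133 and 1 at 110 total 1041; lower one of the high values by 4 (still ≥ 111) to hit 1037.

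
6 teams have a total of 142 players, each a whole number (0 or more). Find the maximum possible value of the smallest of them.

The average is 142/6 < 24, so some value is ≤ 23.
Equality holds with 2 values of 23 and 4 values of 24.

23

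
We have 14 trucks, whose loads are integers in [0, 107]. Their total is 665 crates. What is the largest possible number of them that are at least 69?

9

Suppose k of them are at least 69. Those contribute at least 69 each and the other 14 − k at least 0 each.
So the total is at least 69k + 0(14 − k) = 0 + 69k. This must be ≤ 665, giving k ≤ 9.
k = 9 is achieved by 9 values at 69 and 5 at 0, total 621; add 44 to one value (staying below 69) to reach 665.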